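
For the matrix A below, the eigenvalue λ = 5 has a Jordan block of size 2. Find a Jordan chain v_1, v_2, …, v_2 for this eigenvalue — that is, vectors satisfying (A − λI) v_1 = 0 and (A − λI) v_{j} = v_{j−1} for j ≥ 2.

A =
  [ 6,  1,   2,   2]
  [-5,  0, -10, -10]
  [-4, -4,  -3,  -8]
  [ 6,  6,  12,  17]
A Jordan chain for λ = 5 of length 2:
v_1 = (1, -5, -4, 6)ᵀ
v_2 = (1, 0, 0, 0)ᵀ

Let N = A − (5)·I. We want v_2 with N^2 v_2 = 0 but N^1 v_2 ≠ 0; then v_{j-1} := N · v_j for j = 2, …, 2.

Pick v_2 = (1, 0, 0, 0)ᵀ.
Then v_1 = N · v_2 = (1, -5, -4, 6)ᵀ.

Sanity check: (A − (5)·I) v_1 = (0, 0, 0, 0)ᵀ = 0. ✓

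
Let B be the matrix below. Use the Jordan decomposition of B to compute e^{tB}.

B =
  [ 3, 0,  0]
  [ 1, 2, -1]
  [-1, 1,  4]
e^{tB} =
  [exp(3*t), 0, 0]
  [t*exp(3*t), -t*exp(3*t) + exp(3*t), -t*exp(3*t)]
  [-t*exp(3*t), t*exp(3*t), t*exp(3*t) + exp(3*t)]

Strategy: write B = P · J · P⁻¹ where J is a Jordan canonical form, so e^{tB} = P · e^{tJ} · P⁻¹, and e^{tJ} can be computed block-by-block.

B has Jordan form
J =
  [3, 1, 0]
  [0, 3, 0]
  [0, 0, 3]
(up to reordering of blocks).

Per-block formulas:
  For a 1×1 block at λ = 3: exp(t · [3]) = [e^(3t)].
  For a 2×2 Jordan block J_2(3): exp(t · J_2(3)) = e^(3t)·(I + t·N), where N is the 2×2 nilpotent shift.

After assembling e^{tJ} and conjugating by P, we get:

e^{tB} =
  [exp(3*t), 0, 0]
  [t*exp(3*t), -t*exp(3*t) + exp(3*t), -t*exp(3*t)]
  [-t*exp(3*t), t*exp(3*t), t*exp(3*t) + exp(3*t)]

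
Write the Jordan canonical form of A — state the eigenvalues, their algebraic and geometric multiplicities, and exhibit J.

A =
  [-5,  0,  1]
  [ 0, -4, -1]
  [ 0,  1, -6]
J_3(-5)

The characteristic polynomial is
  det(x·I − A) = x^3 + 15*x^2 + 75*x + 125 = (x + 5)^3

Eigenvalues and multiplicities (the geometric multiplicity of λ is n − rank(A − λI), which equals the number of Jordan blocks for λ):
  λ = -5: algebraic multiplicity = 3, geometric multiplicity = 1

Determining the block sizes for each eigenvalue:
  λ = -5: one block (gm = 1), so the single block has size am = 3 → block sizes [3]

Assembling the blocks gives a Jordan form
J =
  [-5,  1,  0]
  [ 0, -5,  1]
  [ 0,  0, -5]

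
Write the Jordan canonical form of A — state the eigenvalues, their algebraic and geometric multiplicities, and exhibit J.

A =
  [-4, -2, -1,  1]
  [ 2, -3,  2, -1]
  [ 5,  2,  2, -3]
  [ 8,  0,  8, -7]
J_2(-3) ⊕ J_2(-3)

The characteristic polynomial is
  det(x·I − A) = x^4 + 12*x^3 + 54*x^2 + 108*x + 81 = (x + 3)^4

Eigenvalues and multiplicities (the geometric multiplicity of λ is n − rank(A − λI), which equals the number of Jordan blocks for λ):
  λ = -3: algebraic multiplicity = 4, geometric multiplicity = 2

Determining the block sizes for each eigenvalue:
  λ = -3: with am = 4 and gm = 2, the partition is not yet determined (e.g. several partitions of 4 into 2 parts exist). Let N = A − (-3)·I. Computing rank(N^1) = 2, rank(N^2) = 0; the number of blocks of size ≥ j is rank(N^{j−1}) − rank(N^j), giving [2, 2]. So we have 2 block(s) of size 2 → block sizes [2, 2]

Assembling the blocks gives a Jordan form
J =
  [-3,  1,  0,  0]
  [ 0, -3,  0,  0]
  [ 0,  0, -3,  1]
  [ 0,  0,  0, -3]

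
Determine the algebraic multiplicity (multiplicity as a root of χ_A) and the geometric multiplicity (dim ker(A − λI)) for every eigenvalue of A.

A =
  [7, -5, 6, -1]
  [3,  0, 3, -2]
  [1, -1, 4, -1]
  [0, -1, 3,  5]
λ = 4: alg = 4, geom = 2

Step 1 — factor the characteristic polynomial to read off the algebraic multiplicities:
  χ_A(x) = (x - 4)^4

Step 2 — compute geometric multiplicities via the rank-nullity identity g(λ) = n − rank(A − λI):
  rank(A − (4)·I) = 2, so dim ker(A − (4)·I) = n − 2 = 2

Summary:
  λ = 4: algebraic multiplicity = 4, geometric multiplicity = 2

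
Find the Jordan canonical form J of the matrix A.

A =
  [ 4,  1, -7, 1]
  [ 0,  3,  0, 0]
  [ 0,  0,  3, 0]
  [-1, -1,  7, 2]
J_2(3) ⊕ J_1(3) ⊕ J_1(3)

The characteristic polynomial is
  det(x·I − A) = x^4 - 12*x^3 + 54*x^2 - 108*x + 81 = (x - 3)^4

Eigenvalues and multiplicities (the geometric multiplicity of λ is n − rank(A − λI), which equals the number of Jordan blocks for λ):
  λ = 3: algebraic multiplicity = 4, geometric multiplicity = 3

Determining the block sizes for each eigenvalue:
  λ = 3: 3 blocks summing to 4 forces exactly one block of size 2 and the rest size 1 → block sizes [2, 1, 1]

Assembling the blocks gives a Jordan form
J =
  [3, 1, 0, 0]
  [0, 3, 0, 0]
  [0, 0, 3, 0]
  [0, 0, 0, 3]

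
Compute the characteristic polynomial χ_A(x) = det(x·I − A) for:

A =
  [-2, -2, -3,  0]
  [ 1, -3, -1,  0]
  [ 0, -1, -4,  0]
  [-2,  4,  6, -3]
x^4 + 12*x^3 + 54*x^2 + 108*x + 81

Expanding det(x·I − A) (e.g. by cofactor expansion or by noting that A is similar to its Jordan form J, which has the same characteristic polynomial as A) gives
  χ_A(x) = x^4 + 12*x^3 + 54*x^2 + 108*x + 81
which factors as (x + 3)^4. The eigenvalues (with algebraic multiplicities) are λ = -3 with multiplicity 4.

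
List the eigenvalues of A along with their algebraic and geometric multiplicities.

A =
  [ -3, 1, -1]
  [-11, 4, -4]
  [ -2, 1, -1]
λ = 0: alg = 3, geom = 1

Step 1 — factor the characteristic polynomial to read off the algebraic multiplicities:
  χ_A(x) = x^3

Step 2 — compute geometric multiplicities via the rank-nullity identity g(λ) = n − rank(A − λI):
  rank(A − (0)·I) = 2, so dim ker(A − (0)·I) = n − 2 = 1

Summary:
  λ = 0: algebraic multiplicity = 3, geometric multiplicity = 1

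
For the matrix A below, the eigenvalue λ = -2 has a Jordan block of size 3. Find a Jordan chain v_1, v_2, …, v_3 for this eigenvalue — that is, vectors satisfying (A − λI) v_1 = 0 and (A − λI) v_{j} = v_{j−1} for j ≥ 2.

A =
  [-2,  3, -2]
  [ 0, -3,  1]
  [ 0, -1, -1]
A Jordan chain for λ = -2 of length 3:
v_1 = (-1, 0, 0)ᵀ
v_2 = (3, -1, -1)ᵀ
v_3 = (0, 1, 0)ᵀ

Let N = A − (-2)·I. We want v_3 with N^3 v_3 = 0 but N^2 v_3 ≠ 0; then v_{j-1} := N · v_j for j = 3, …, 2.

Pick v_3 = (0, 1, 0)ᵀ.
Then v_2 = N · v_3 = (3, -1, -1)ᵀ.
Then v_1 = N · v_2 = (-1, 0, 0)ᵀ.

Sanity check: (A − (-2)·I) v_1 = (0, 0, 0)ᵀ = 0. ✓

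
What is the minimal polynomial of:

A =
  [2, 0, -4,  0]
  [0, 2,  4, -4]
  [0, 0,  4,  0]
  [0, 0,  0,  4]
x^2 - 6*x + 8

The characteristic polynomial is χ_A(x) = (x - 4)^2*(x - 2)^2, so the eigenvalues are known. The minimal polynomial is
  m_A(x) = Π_λ (x − λ)^{k_λ}
where k_λ is the size of the *largest* Jordan block for λ (equivalently, the smallest k with (A − λI)^k v = 0 for every generalised eigenvector v of λ).

  λ = 2: largest Jordan block has size 1, contributing (x − 2)
  λ = 4: largest Jordan block has size 1, contributing (x − 4)

So m_A(x) = (x - 4)*(x - 2) = x^2 - 6*x + 8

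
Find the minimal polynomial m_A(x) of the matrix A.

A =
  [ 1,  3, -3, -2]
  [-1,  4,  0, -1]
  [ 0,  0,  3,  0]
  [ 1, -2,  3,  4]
x^3 - 9*x^2 + 27*x - 27

The characteristic polynomial is χ_A(x) = (x - 3)^4, so the eigenvalues are known. The minimal polynomial is
  m_A(x) = Π_λ (x − λ)^{k_λ}
where k_λ is the size of the *largest* Jordan block for λ (equivalently, the smallest k with (A − λI)^k v = 0 for every generalised eigenvector v of λ).

  λ = 3: largest Jordan block has size 3, contributing (x − 3)^3

So m_A(x) = (x - 3)^3 = x^3 - 9*x^2 + 27*x - 27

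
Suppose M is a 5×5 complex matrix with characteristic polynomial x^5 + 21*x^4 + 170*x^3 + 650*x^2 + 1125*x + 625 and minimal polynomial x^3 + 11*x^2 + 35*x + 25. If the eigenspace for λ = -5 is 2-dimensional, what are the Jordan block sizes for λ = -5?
Block sizes for λ = -5: [2, 2]

Step 1 — from the characteristic polynomial, algebraic multiplicity of λ = -5 is 4. From dim ker(M − (-5)·I) = 2, there are exactly 2 Jordan blocks for λ = -5.
Step 2 — from the minimal polynomial, the factor (x + 5)^2 tells us the largest block for λ = -5 has size 2.
Step 3 — with total size 4, 2 blocks, and largest block 2, the block sizes (in nonincreasing order) are [2, 2].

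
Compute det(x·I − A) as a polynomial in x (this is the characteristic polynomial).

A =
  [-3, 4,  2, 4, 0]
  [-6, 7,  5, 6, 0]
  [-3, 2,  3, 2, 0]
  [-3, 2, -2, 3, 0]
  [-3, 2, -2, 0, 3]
x^5 - 13*x^4 + 66*x^3 - 162*x^2 + 189*x - 81

Expanding det(x·I − A) (e.g. by cofactor expansion or by noting that A is similar to its Jordan form J, which has the same characteristic polynomial as A) gives
  χ_A(x) = x^5 - 13*x^4 + 66*x^3 - 162*x^2 + 189*x - 81
which factors as (x - 3)^4*(x - 1). The eigenvalues (with algebraic multiplicities) are λ = 1 with multiplicity 1, λ = 3 with multiplicity 4.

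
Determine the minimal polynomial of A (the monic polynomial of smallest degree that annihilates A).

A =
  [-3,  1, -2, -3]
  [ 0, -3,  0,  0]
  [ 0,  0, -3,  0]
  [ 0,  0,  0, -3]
x^2 + 6*x + 9

The characteristic polynomial is χ_A(x) = (x + 3)^4, so the eigenvalues are known. The minimal polynomial is
  m_A(x) = Π_λ (x − λ)^{k_λ}
where k_λ is the size of the *largest* Jordan block for λ (equivalently, the smallest k with (A − λI)^k v = 0 for every generalised eigenvector v of λ).

  λ = -3: largest Jordan block has size 2, contributing (x + 3)^2

So m_A(x) = (x + 3)^2 = x^2 + 6*x + 9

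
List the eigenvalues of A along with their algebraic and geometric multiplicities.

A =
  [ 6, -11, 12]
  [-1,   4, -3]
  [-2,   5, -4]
λ = 2: alg = 3, geom = 1

Step 1 — factor the characteristic polynomial to read off the algebraic multiplicities:
  χ_A(x) = (x - 2)^3

Step 2 — compute geometric multiplicities via the rank-nullity identity g(λ) = n − rank(A − λI):
  rank(A − (2)·I) = 2, so dim ker(A − (2)·I) = n − 2 = 1

Summary:
  λ = 2: algebraic multiplicity = 3, geometric multiplicity = 1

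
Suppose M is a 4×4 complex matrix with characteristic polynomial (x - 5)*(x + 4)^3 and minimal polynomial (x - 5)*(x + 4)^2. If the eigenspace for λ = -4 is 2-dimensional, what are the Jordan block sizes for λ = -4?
Block sizes for λ = -4: [2, 1]

Step 1 — from the characteristic polynomial, algebraic multiplicity of λ = -4 is 3. From dim ker(M − (-4)·I) = 2, there are exactly 2 Jordan blocks for λ = -4.
Step 2 — from the minimal polynomial, the factor (x + 4)^2 tells us the largest block for λ = -4 has size 2.
Step 3 — with total size 3, 2 blocks, and largest block 2, the block sizes (in nonincreasing order) are [2, 1].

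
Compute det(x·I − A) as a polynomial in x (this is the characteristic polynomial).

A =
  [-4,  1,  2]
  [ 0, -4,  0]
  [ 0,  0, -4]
x^3 + 12*x^2 + 48*x + 64

Expanding det(x·I − A) (e.g. by cofactor expansion or by noting that A is similar to its Jordan form J, which has the same characteristic polynomial as A) gives
  χ_A(x) = x^3 + 12*x^2 + 48*x + 64
which factors as (x + 4)^3. The eigenvalues (with algebraic multiplicities) are λ = -4 with multiplicity 3.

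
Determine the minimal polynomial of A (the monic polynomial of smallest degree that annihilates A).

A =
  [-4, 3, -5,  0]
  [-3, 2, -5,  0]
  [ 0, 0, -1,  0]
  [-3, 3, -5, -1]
x^2 + 2*x + 1

The characteristic polynomial is χ_A(x) = (x + 1)^4, so the eigenvalues are known. The minimal polynomial is
  m_A(x) = Π_λ (x − λ)^{k_λ}
where k_λ is the size of the *largest* Jordan block for λ (equivalently, the smallest k with (A − λI)^k v = 0 for every generalised eigenvector v of λ).

  λ = -1: largest Jordan block has size 2, contributing (x + 1)^2

So m_A(x) = (x + 1)^2 = x^2 + 2*x + 1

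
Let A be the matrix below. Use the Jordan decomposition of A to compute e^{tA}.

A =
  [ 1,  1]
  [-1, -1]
e^{tA} =
  [t + 1, t]
  [-t, 1 - t]

Strategy: write A = P · J · P⁻¹ where J is a Jordan canonical form, so e^{tA} = P · e^{tJ} · P⁻¹, and e^{tJ} can be computed block-by-block.

A has Jordan form
J =
  [0, 1]
  [0, 0]
(up to reordering of blocks).

Per-block formulas:
  For a 2×2 Jordan block J_2(0): exp(t · J_2(0)) = e^(0t)·(I + t·N), where N is the 2×2 nilpotent shift.

After assembling e^{tJ} and conjugating by P, we get:

e^{tA} =
  [t + 1, t]
  [-t, 1 - t]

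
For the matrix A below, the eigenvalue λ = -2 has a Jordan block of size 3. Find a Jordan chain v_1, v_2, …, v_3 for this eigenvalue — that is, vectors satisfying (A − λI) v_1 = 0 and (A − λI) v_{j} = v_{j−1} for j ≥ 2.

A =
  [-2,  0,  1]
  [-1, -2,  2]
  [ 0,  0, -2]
A Jordan chain for λ = -2 of length 3:
v_1 = (0, -1, 0)ᵀ
v_2 = (1, 2, 0)ᵀ
v_3 = (0, 0, 1)ᵀ

Let N = A − (-2)·I. We want v_3 with N^3 v_3 = 0 but N^2 v_3 ≠ 0; then v_{j-1} := N · v_j for j = 3, …, 2.

Pick v_3 = (0, 0, 1)ᵀ.
Then v_2 = N · v_3 = (1, 2, 0)ᵀ.
Then v_1 = N · v_2 = (0, -1, 0)ᵀ.

Sanity check: (A − (-2)·I) v_1 = (0, 0, 0)ᵀ = 0. ✓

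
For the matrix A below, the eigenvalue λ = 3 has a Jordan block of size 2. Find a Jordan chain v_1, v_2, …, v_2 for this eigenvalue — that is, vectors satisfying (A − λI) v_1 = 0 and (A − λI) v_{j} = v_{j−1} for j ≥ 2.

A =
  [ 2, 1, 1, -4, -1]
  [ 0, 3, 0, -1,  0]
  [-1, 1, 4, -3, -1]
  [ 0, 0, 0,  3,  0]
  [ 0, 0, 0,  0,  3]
A Jordan chain for λ = 3 of length 2:
v_1 = (-1, 0, -1, 0, 0)ᵀ
v_2 = (1, 0, 0, 0, 0)ᵀ

Let N = A − (3)·I. We want v_2 with N^2 v_2 = 0 but N^1 v_2 ≠ 0; then v_{j-1} := N · v_j for j = 2, …, 2.

Pick v_2 = (1, 0, 0, 0, 0)ᵀ.
Then v_1 = N · v_2 = (-1, 0, -1, 0, 0)ᵀ.

Sanity check: (A − (3)·I) v_1 = (0, 0, 0, 0, 0)ᵀ = 0. ✓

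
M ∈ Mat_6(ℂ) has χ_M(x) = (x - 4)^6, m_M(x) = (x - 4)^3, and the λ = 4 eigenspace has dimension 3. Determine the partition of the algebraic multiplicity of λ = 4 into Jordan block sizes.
Block sizes for λ = 4: [3, 2, 1]

Step 1 — from the characteristic polynomial, algebraic multiplicity of λ = 4 is 6. From dim ker(M − (4)·I) = 3, there are exactly 3 Jordan blocks for λ = 4.
Step 2 — from the minimal polynomial, the factor (x − 4)^3 tells us the largest block for λ = 4 has size 3.
Step 3 — with total size 6, 3 blocks, and largest block 3, the block sizes (in nonincreasing order) are [3, 2, 1].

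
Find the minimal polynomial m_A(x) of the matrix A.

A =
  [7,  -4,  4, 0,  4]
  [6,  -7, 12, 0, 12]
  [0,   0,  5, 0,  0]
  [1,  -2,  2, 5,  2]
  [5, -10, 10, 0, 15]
x^2 - 10*x + 25

The characteristic polynomial is χ_A(x) = (x - 5)^5, so the eigenvalues are known. The minimal polynomial is
  m_A(x) = Π_λ (x − λ)^{k_λ}
where k_λ is the size of the *largest* Jordan block for λ (equivalently, the smallest k with (A − λI)^k v = 0 for every generalised eigenvector v of λ).

  λ = 5: largest Jordan block has size 2, contributing (x − 5)^2

So m_A(x) = (x - 5)^2 = x^2 - 10*x + 25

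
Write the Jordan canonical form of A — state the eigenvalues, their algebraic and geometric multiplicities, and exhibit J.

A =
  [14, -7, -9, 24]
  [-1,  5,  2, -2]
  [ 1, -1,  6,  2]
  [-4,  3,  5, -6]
J_1(2) ⊕ J_1(5) ⊕ J_2(6)

The characteristic polynomial is
  det(x·I − A) = x^4 - 19*x^3 + 130*x^2 - 372*x + 360 = (x - 6)^2*(x - 5)*(x - 2)

Eigenvalues and multiplicities (the geometric multiplicity of λ is n − rank(A − λI), which equals the number of Jordan blocks for λ):
  λ = 2: algebraic multiplicity = 1, geometric multiplicity = 1
  λ = 5: algebraic multiplicity = 1, geometric multiplicity = 1
  λ = 6: algebraic multiplicity = 2, geometric multiplicity = 1

Determining the block sizes for each eigenvalue:
  λ = 2: one block (gm = 1), so the single block has size am = 1 → block sizes [1]
  λ = 5: one block (gm = 1), so the single block has size am = 1 → block sizes [1]
  λ = 6: one block (gm = 1), so the single block has size am = 2 → block sizes [2]

Assembling the blocks gives a Jordan form
J =
  [2, 0, 0, 0]
  [0, 5, 0, 0]
  [0, 0, 6, 1]
  [0, 0, 0, 6]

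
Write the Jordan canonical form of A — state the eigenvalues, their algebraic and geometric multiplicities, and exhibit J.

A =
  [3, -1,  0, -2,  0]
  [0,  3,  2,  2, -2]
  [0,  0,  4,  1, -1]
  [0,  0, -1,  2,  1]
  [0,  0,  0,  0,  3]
J_2(3) ⊕ J_2(3) ⊕ J_1(3)

The characteristic polynomial is
  det(x·I − A) = x^5 - 15*x^4 + 90*x^3 - 270*x^2 + 405*x - 243 = (x - 3)^5

Eigenvalues and multiplicities (the geometric multiplicity of λ is n − rank(A − λI), which equals the number of Jordan blocks for λ):
  λ = 3: algebraic multiplicity = 5, geometric multiplicity = 3

Determining the block sizes for each eigenvalue:
  λ = 3: with am = 5 and gm = 3, the partition is not yet determined (e.g. several partitions of 5 into 3 parts exist). Let N = A − (3)·I. Computing rank(N^1) = 2, rank(N^2) = 0; the number of blocks of size ≥ j is rank(N^{j−1}) − rank(N^j), giving [3, 2]. So we have 2 block(s) of size 2, 1 block(s) of size 1 → block sizes [2, 2, 1]

Assembling the blocks gives a Jordan form
J =
  [3, 1, 0, 0, 0]
  [0, 3, 0, 0, 0]
  [0, 0, 3, 1, 0]
  [0, 0, 0, 3, 0]
  [0, 0, 0, 0, 3]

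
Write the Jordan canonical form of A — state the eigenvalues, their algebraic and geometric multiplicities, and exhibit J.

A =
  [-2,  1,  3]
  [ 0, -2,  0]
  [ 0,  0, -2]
J_2(-2) ⊕ J_1(-2)

The characteristic polynomial is
  det(x·I − A) = x^3 + 6*x^2 + 12*x + 8 = (x + 2)^3

Eigenvalues and multiplicities (the geometric multiplicity of λ is n − rank(A − λI), which equals the number of Jordan blocks for λ):
  λ = -2: algebraic multiplicity = 3, geometric multiplicity = 2

Determining the block sizes for each eigenvalue:
  λ = -2: 2 blocks summing to 3 forces exactly one block of size 2 and the rest size 1 → block sizes [2, 1]

Assembling the blocks gives a Jordan form
J =
  [-2,  1,  0]
  [ 0, -2,  0]
  [ 0,  0, -2]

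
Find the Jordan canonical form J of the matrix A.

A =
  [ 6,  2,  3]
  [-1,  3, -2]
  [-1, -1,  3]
J_3(4)

The characteristic polynomial is
  det(x·I − A) = x^3 - 12*x^2 + 48*x - 64 = (x - 4)^3

Eigenvalues and multiplicities (the geometric multiplicity of λ is n − rank(A − λI), which equals the number of Jordan blocks for λ):
  λ = 4: algebraic multiplicity = 3, geometric multiplicity = 1

Determining the block sizes for each eigenvalue:
  λ = 4: one block (gm = 1), so the single block has size am = 3 → block sizes [3]

Assembling the blocks gives a Jordan form
J =
  [4, 1, 0]
  [0, 4, 1]
  [0, 0, 4]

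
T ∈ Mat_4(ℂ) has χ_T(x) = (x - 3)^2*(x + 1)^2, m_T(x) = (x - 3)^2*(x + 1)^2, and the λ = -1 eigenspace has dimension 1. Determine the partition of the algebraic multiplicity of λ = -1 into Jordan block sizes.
Block sizes for λ = -1: [2]

Step 1 — from the characteristic polynomial, algebraic multiplicity of λ = -1 is 2. From dim ker(T − (-1)·I) = 1, there are exactly 1 Jordan blocks for λ = -1.
Step 2 — from the minimal polynomial, the factor (x + 1)^2 tells us the largest block for λ = -1 has size 2.
Step 3 — with total size 2, 1 blocks, and largest block 2, the block sizes (in nonincreasing order) are [2].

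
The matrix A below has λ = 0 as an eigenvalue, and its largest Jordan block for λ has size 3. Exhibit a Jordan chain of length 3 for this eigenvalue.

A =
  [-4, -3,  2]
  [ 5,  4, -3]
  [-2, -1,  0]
A Jordan chain for λ = 0 of length 3:
v_1 = (-3, 6, 3)ᵀ
v_2 = (-4, 5, -2)ᵀ
v_3 = (1, 0, 0)ᵀ

Let N = A − (0)·I. We want v_3 with N^3 v_3 = 0 but N^2 v_3 ≠ 0; then v_{j-1} := N · v_j for j = 3, …, 2.

Pick v_3 = (1, 0, 0)ᵀ.
Then v_2 = N · v_3 = (-4, 5, -2)ᵀ.
Then v_1 = N · v_2 = (-3, 6, 3)ᵀ.

Sanity check: (A − (0)·I) v_1 = (0, 0, 0)ᵀ = 0. ✓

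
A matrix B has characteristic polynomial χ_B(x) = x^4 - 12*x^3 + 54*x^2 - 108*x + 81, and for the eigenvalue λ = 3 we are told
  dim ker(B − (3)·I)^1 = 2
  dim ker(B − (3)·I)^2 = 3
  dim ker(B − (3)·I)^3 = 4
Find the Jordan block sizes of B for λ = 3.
Block sizes for λ = 3: [3, 1]

From the dimensions of kernels of powers, the number of Jordan blocks of size at least j is d_j − d_{j−1} where d_j = dim ker(N^j) (with d_0 = 0). Computing the differences gives [2, 1, 1].
The number of blocks of size exactly k is (#blocks of size ≥ k) − (#blocks of size ≥ k + 1), so the partition is: 1 block(s) of size 1, 1 block(s) of size 3.
In nonincreasing order the block sizes are [3, 1].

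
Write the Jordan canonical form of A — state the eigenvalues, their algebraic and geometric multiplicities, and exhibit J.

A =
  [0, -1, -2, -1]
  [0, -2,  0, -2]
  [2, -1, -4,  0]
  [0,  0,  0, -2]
J_2(-2) ⊕ J_2(-2)

The characteristic polynomial is
  det(x·I − A) = x^4 + 8*x^3 + 24*x^2 + 32*x + 16 = (x + 2)^4

Eigenvalues and multiplicities (the geometric multiplicity of λ is n − rank(A − λI), which equals the number of Jordan blocks for λ):
  λ = -2: algebraic multiplicity = 4, geometric multiplicity = 2

Determining the block sizes for each eigenvalue:
  λ = -2: with am = 4 and gm = 2, the partition is not yet determined (e.g. several partitions of 4 into 2 parts exist). Let N = A − (-2)·I. Computing rank(N^1) = 2, rank(N^2) = 0; the number of blocks of size ≥ j is rank(N^{j−1}) − rank(N^j), giving [2, 2]. So we have 2 block(s) of size 2 → block sizes [2, 2]

Assembling the blocks gives a Jordan form
J =
  [-2,  1,  0,  0]
  [ 0, -2,  0,  0]
  [ 0,  0, -2,  1]
  [ 0,  0,  0, -2]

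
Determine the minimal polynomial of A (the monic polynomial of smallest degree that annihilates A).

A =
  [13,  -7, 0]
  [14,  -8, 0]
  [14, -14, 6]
x^2 - 5*x - 6

The characteristic polynomial is χ_A(x) = (x - 6)^2*(x + 1), so the eigenvalues are known. The minimal polynomial is
  m_A(x) = Π_λ (x − λ)^{k_λ}
where k_λ is the size of the *largest* Jordan block for λ (equivalently, the smallest k with (A − λI)^k v = 0 for every generalised eigenvector v of λ).

  λ = -1: largest Jordan block has size 1, contributing (x + 1)
  λ = 6: largest Jordan block has size 1, contributing (x − 6)

So m_A(x) = (x - 6)*(x + 1) = x^2 - 5*x - 6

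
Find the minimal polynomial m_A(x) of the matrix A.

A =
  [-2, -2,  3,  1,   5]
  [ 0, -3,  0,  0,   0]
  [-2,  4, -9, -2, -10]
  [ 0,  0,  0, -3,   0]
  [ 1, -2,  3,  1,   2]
x^2 + 6*x + 9

The characteristic polynomial is χ_A(x) = (x + 3)^5, so the eigenvalues are known. The minimal polynomial is
  m_A(x) = Π_λ (x − λ)^{k_λ}
where k_λ is the size of the *largest* Jordan block for λ (equivalently, the smallest k with (A − λI)^k v = 0 for every generalised eigenvector v of λ).

  λ = -3: largest Jordan block has size 2, contributing (x + 3)^2

So m_A(x) = (x + 3)^2 = x^2 + 6*x + 9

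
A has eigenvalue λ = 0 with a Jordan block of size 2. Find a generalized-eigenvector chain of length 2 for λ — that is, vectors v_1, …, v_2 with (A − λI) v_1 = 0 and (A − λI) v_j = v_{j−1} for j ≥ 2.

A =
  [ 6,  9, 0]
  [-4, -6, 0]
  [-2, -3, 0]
A Jordan chain for λ = 0 of length 2:
v_1 = (6, -4, -2)ᵀ
v_2 = (1, 0, 0)ᵀ

Let N = A − (0)·I. We want v_2 with N^2 v_2 = 0 but N^1 v_2 ≠ 0; then v_{j-1} := N · v_j for j = 2, …, 2.

Pick v_2 = (1, 0, 0)ᵀ.
Then v_1 = N · v_2 = (6, -4, -2)ᵀ.

Sanity check: (A − (0)·I) v_1 = (0, 0, 0)ᵀ = 0. ✓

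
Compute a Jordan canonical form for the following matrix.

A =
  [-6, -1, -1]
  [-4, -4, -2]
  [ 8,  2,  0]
J_2(-4) ⊕ J_1(-2)

The characteristic polynomial is
  det(x·I − A) = x^3 + 10*x^2 + 32*x + 32 = (x + 2)*(x + 4)^2

Eigenvalues and multiplicities (the geometric multiplicity of λ is n − rank(A − λI), which equals the number of Jordan blocks for λ):
  λ = -4: algebraic multiplicity = 2, geometric multiplicity = 1
  λ = -2: algebraic multiplicity = 1, geometric multiplicity = 1

Determining the block sizes for each eigenvalue:
  λ = -4: one block (gm = 1), so the single block has size am = 2 → block sizes [2]
  λ = -2: one block (gm = 1), so the single block has size am = 1 → block sizes [1]

Assembling the blocks gives a Jordan form
J =
  [-4,  1,  0]
  [ 0, -4,  0]
  [ 0,  0, -2]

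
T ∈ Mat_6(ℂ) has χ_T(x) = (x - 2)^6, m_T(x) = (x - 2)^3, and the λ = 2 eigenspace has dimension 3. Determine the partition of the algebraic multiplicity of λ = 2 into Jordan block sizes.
Block sizes for λ = 2: [3, 2, 1]

Step 1 — from the characteristic polynomial, algebraic multiplicity of λ = 2 is 6. From dim ker(T − (2)·I) = 3, there are exactly 3 Jordan blocks for λ = 2.
Step 2 — from the minimal polynomial, the factor (x − 2)^3 tells us the largest block for λ = 2 has size 3.
Step 3 — with total size 6, 3 blocks, and largest block 3, the block sizes (in nonincreasing order) are [3, 2, 1].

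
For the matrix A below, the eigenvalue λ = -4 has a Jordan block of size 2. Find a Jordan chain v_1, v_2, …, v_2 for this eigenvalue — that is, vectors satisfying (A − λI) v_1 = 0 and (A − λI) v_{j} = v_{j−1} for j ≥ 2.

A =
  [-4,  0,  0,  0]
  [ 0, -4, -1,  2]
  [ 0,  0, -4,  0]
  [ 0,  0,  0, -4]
A Jordan chain for λ = -4 of length 2:
v_1 = (0, -1, 0, 0)ᵀ
v_2 = (0, 0, 1, 0)ᵀ

Let N = A − (-4)·I. We want v_2 with N^2 v_2 = 0 but N^1 v_2 ≠ 0; then v_{j-1} := N · v_j for j = 2, …, 2.

Pick v_2 = (0, 0, 1, 0)ᵀ.
Then v_1 = N · v_2 = (0, -1, 0, 0)ᵀ.

Sanity check: (A − (-4)·I) v_1 = (0, 0, 0, 0)ᵀ = 0. ✓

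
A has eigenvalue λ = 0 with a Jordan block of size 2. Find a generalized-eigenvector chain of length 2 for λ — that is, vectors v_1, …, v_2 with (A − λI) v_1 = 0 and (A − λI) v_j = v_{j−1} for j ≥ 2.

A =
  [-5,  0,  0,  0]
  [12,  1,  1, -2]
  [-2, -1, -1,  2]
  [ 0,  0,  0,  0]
A Jordan chain for λ = 0 of length 2:
v_1 = (0, 1, -1, 0)ᵀ
v_2 = (0, 1, 0, 0)ᵀ

Let N = A − (0)·I. We want v_2 with N^2 v_2 = 0 but N^1 v_2 ≠ 0; then v_{j-1} := N · v_j for j = 2, …, 2.

Pick v_2 = (0, 1, 0, 0)ᵀ.
Then v_1 = N · v_2 = (0, 1, -1, 0)ᵀ.

Sanity check: (A − (0)·I) v_1 = (0, 0, 0, 0)ᵀ = 0. ✓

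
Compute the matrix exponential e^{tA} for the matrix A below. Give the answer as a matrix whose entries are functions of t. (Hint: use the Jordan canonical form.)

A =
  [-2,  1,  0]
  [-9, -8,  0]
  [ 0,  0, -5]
e^{tA} =
  [3*t*exp(-5*t) + exp(-5*t), t*exp(-5*t), 0]
  [-9*t*exp(-5*t), -3*t*exp(-5*t) + exp(-5*t), 0]
  [0, 0, exp(-5*t)]

Strategy: write A = P · J · P⁻¹ where J is a Jordan canonical form, so e^{tA} = P · e^{tJ} · P⁻¹, and e^{tJ} can be computed block-by-block.

A has Jordan form
J =
  [-5,  1,  0]
  [ 0, -5,  0]
  [ 0,  0, -5]
(up to reordering of blocks).

Per-block formulas:
  For a 1×1 block at λ = -5: exp(t · [-5]) = [e^(-5t)].
  For a 2×2 Jordan block J_2(-5): exp(t · J_2(-5)) = e^(-5t)·(I + t·N), where N is the 2×2 nilpotent shift.

After assembling e^{tJ} and conjugating by P, we get:

e^{tA} =
  [3*t*exp(-5*t) + exp(-5*t), t*exp(-5*t), 0]
  [-9*t*exp(-5*t), -3*t*exp(-5*t) + exp(-5*t), 0]
  [0, 0, exp(-5*t)]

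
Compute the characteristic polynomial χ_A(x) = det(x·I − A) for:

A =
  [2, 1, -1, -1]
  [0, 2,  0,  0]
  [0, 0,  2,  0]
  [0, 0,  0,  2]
x^4 - 8*x^3 + 24*x^2 - 32*x + 16

Expanding det(x·I − A) (e.g. by cofactor expansion or by noting that A is similar to its Jordan form J, which has the same characteristic polynomial as A) gives
  χ_A(x) = x^4 - 8*x^3 + 24*x^2 - 32*x + 16
which factors as (x - 2)^4. The eigenvalues (with algebraic multiplicities) are λ = 2 with multiplicity 4.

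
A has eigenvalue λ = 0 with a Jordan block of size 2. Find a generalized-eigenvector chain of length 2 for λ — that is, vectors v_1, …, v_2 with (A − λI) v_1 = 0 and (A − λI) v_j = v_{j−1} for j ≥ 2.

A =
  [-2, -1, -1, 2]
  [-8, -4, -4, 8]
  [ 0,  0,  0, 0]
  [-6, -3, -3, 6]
A Jordan chain for λ = 0 of length 2:
v_1 = (-2, -8, 0, -6)ᵀ
v_2 = (1, 0, 0, 0)ᵀ

Let N = A − (0)·I. We want v_2 with N^2 v_2 = 0 but N^1 v_2 ≠ 0; then v_{j-1} := N · v_j for j = 2, …, 2.

Pick v_2 = (1, 0, 0, 0)ᵀ.
Then v_1 = N · v_2 = (-2, -8, 0, -6)ᵀ.

Sanity check: (A − (0)·I) v_1 = (0, 0, 0, 0)ᵀ = 0. ✓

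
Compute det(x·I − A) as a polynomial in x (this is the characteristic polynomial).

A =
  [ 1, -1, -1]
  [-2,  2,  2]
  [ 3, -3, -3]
x^3

Expanding det(x·I − A) (e.g. by cofactor expansion or by noting that A is similar to its Jordan form J, which has the same characteristic polynomial as A) gives
  χ_A(x) = x^3
which factors as x^3. The eigenvalues (with algebraic multiplicities) are λ = 0 with multiplicity 3.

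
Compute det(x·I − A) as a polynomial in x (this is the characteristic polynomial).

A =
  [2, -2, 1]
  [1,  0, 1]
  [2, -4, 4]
x^3 - 6*x^2 + 12*x - 8

Expanding det(x·I − A) (e.g. by cofactor expansion or by noting that A is similar to its Jordan form J, which has the same characteristic polynomial as A) gives
  χ_A(x) = x^3 - 6*x^2 + 12*x - 8
which factors as (x - 2)^3. The eigenvalues (with algebraic multiplicities) are λ = 2 with multiplicity 3.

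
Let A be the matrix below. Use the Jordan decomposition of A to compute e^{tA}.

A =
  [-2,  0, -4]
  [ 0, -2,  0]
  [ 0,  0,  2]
e^{tA} =
  [exp(-2*t), 0, -exp(2*t) + exp(-2*t)]
  [0, exp(-2*t), 0]
  [0, 0, exp(2*t)]

Strategy: write A = P · J · P⁻¹ where J is a Jordan canonical form, so e^{tA} = P · e^{tJ} · P⁻¹, and e^{tJ} can be computed block-by-block.

A has Jordan form
J =
  [-2,  0, 0]
  [ 0, -2, 0]
  [ 0,  0, 2]
(up to reordering of blocks).

Per-block formulas:
  For a 1×1 block at λ = -2: exp(t · [-2]) = [e^(-2t)].
  For a 1×1 block at λ = 2: exp(t · [2]) = [e^(2t)].

After assembling e^{tJ} and conjugating by P, we get:

e^{tA} =
  [exp(-2*t), 0, -exp(2*t) + exp(-2*t)]
  [0, exp(-2*t), 0]
  [0, 0, exp(2*t)]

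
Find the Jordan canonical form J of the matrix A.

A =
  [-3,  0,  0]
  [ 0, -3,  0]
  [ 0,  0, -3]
J_1(-3) ⊕ J_1(-3) ⊕ J_1(-3)

The characteristic polynomial is
  det(x·I − A) = x^3 + 9*x^2 + 27*x + 27 = (x + 3)^3

Eigenvalues and multiplicities (the geometric multiplicity of λ is n − rank(A − λI), which equals the number of Jordan blocks for λ):
  λ = -3: algebraic multiplicity = 3, geometric multiplicity = 3

Determining the block sizes for each eigenvalue:
  λ = -3: gm = am = 3, so every block has size 1 → block sizes [1, 1, 1]

Assembling the blocks gives a Jordan form
J =
  [-3,  0,  0]
  [ 0, -3,  0]
  [ 0,  0, -3]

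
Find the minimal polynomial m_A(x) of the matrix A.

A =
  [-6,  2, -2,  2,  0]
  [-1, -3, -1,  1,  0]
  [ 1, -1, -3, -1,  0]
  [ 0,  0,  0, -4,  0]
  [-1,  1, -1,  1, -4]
x^2 + 8*x + 16

The characteristic polynomial is χ_A(x) = (x + 4)^5, so the eigenvalues are known. The minimal polynomial is
  m_A(x) = Π_λ (x − λ)^{k_λ}
where k_λ is the size of the *largest* Jordan block for λ (equivalently, the smallest k with (A − λI)^k v = 0 for every generalised eigenvector v of λ).

  λ = -4: largest Jordan block has size 2, contributing (x + 4)^2

So m_A(x) = (x + 4)^2 = x^2 + 8*x + 16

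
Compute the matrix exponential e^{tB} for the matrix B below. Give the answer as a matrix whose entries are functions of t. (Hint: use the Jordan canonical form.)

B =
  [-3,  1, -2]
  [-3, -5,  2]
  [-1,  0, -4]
e^{tB} =
  [t*exp(-4*t) + exp(-4*t), t*exp(-4*t), -2*t*exp(-4*t)]
  [-t^2*exp(-4*t) - 3*t*exp(-4*t), -t^2*exp(-4*t) - t*exp(-4*t) + exp(-4*t), 2*t^2*exp(-4*t) + 2*t*exp(-4*t)]
  [-t^2*exp(-4*t)/2 - t*exp(-4*t), -t^2*exp(-4*t)/2, t^2*exp(-4*t) + exp(-4*t)]

Strategy: write B = P · J · P⁻¹ where J is a Jordan canonical form, so e^{tB} = P · e^{tJ} · P⁻¹, and e^{tJ} can be computed block-by-block.

B has Jordan form
J =
  [-4,  1,  0]
  [ 0, -4,  1]
  [ 0,  0, -4]
(up to reordering of blocks).

Per-block formulas:
  For a 3×3 Jordan block J_3(-4): exp(t · J_3(-4)) = e^(-4t)·(I + t·N + (t^2/2)·N^2), where N is the 3×3 nilpotent shift.

After assembling e^{tJ} and conjugating by P, we get:

e^{tB} =
  [t*exp(-4*t) + exp(-4*t), t*exp(-4*t), -2*t*exp(-4*t)]
  [-t^2*exp(-4*t) - 3*t*exp(-4*t), -t^2*exp(-4*t) - t*exp(-4*t) + exp(-4*t), 2*t^2*exp(-4*t) + 2*t*exp(-4*t)]
  [-t^2*exp(-4*t)/2 - t*exp(-4*t), -t^2*exp(-4*t)/2, t^2*exp(-4*t) + exp(-4*t)]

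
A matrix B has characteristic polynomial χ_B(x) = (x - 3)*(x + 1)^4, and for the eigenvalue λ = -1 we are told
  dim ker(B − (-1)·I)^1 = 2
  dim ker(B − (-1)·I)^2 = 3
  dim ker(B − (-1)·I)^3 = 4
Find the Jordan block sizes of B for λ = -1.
Block sizes for λ = -1: [3, 1]

From the dimensions of kernels of powers, the number of Jordan blocks of size at least j is d_j − d_{j−1} where d_j = dim ker(N^j) (with d_0 = 0). Computing the differences gives [2, 1, 1].
The number of blocks of size exactly k is (#blocks of size ≥ k) − (#blocks of size ≥ k + 1), so the partition is: 1 block(s) of size 1, 1 block(s) of size 3.
In nonincreasing order the block sizes are [3, 1].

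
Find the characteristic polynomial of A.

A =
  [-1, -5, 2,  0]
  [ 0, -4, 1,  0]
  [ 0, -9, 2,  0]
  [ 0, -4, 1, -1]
x^4 + 4*x^3 + 6*x^2 + 4*x + 1

Expanding det(x·I − A) (e.g. by cofactor expansion or by noting that A is similar to its Jordan form J, which has the same characteristic polynomial as A) gives
  χ_A(x) = x^4 + 4*x^3 + 6*x^2 + 4*x + 1
which factors as (x + 1)^4. The eigenvalues (with algebraic multiplicities) are λ = -1 with multiplicity 4.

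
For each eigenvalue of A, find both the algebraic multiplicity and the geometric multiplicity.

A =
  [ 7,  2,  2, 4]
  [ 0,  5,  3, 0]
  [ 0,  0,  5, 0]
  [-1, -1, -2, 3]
λ = 5: alg = 4, geom = 2

Step 1 — factor the characteristic polynomial to read off the algebraic multiplicities:
  χ_A(x) = (x - 5)^4

Step 2 — compute geometric multiplicities via the rank-nullity identity g(λ) = n − rank(A − λI):
  rank(A − (5)·I) = 2, so dim ker(A − (5)·I) = n − 2 = 2

Summary:
  λ = 5: algebraic multiplicity = 4, geometric multiplicity = 2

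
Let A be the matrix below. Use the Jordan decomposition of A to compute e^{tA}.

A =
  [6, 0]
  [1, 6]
e^{tA} =
  [exp(6*t), 0]
  [t*exp(6*t), exp(6*t)]

Strategy: write A = P · J · P⁻¹ where J is a Jordan canonical form, so e^{tA} = P · e^{tJ} · P⁻¹, and e^{tJ} can be computed block-by-block.

A has Jordan form
J =
  [6, 1]
  [0, 6]
(up to reordering of blocks).

Per-block formulas:
  For a 2×2 Jordan block J_2(6): exp(t · J_2(6)) = e^(6t)·(I + t·N), where N is the 2×2 nilpotent shift.

After assembling e^{tJ} and conjugating by P, we get:

e^{tA} =
  [exp(6*t), 0]
  [t*exp(6*t), exp(6*t)]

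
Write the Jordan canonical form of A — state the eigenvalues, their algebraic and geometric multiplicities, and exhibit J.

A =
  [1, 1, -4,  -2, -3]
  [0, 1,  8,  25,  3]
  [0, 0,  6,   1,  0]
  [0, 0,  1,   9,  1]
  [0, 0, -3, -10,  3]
J_2(1) ⊕ J_3(6)

The characteristic polynomial is
  det(x·I − A) = x^5 - 20*x^4 + 145*x^3 - 450*x^2 + 540*x - 216 = (x - 6)^3*(x - 1)^2

Eigenvalues and multiplicities (the geometric multiplicity of λ is n − rank(A − λI), which equals the number of Jordan blocks for λ):
  λ = 1: algebraic multiplicity = 2, geometric multiplicity = 1
  λ = 6: algebraic multiplicity = 3, geometric multiplicity = 1

Determining the block sizes for each eigenvalue:
  λ = 1: one block (gm = 1), so the single block has size am = 2 → block sizes [2]
  λ = 6: one block (gm = 1), so the single block has size am = 3 → block sizes [3]

Assembling the blocks gives a Jordan form
J =
  [1, 1, 0, 0, 0]
  [0, 1, 0, 0, 0]
  [0, 0, 6, 1, 0]
  [0, 0, 0, 6, 1]
  [0, 0, 0, 0, 6]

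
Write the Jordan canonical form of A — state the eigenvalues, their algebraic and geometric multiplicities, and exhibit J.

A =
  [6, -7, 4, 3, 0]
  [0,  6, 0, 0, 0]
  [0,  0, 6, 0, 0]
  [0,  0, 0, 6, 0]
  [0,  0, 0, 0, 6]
J_2(6) ⊕ J_1(6) ⊕ J_1(6) ⊕ J_1(6)

The characteristic polynomial is
  det(x·I − A) = x^5 - 30*x^4 + 360*x^3 - 2160*x^2 + 6480*x - 7776 = (x - 6)^5

Eigenvalues and multiplicities (the geometric multiplicity of λ is n − rank(A − λI), which equals the number of Jordan blocks for λ):
  λ = 6: algebraic multiplicity = 5, geometric multiplicity = 4

Determining the block sizes for each eigenvalue:
  λ = 6: 4 blocks summing to 5 forces exactly one block of size 2 and the rest size 1 → block sizes [2, 1, 1, 1]

Assembling the blocks gives a Jordan form
J =
  [6, 1, 0, 0, 0]
  [0, 6, 0, 0, 0]
  [0, 0, 6, 0, 0]
  [0, 0, 0, 6, 0]
  [0, 0, 0, 0, 6]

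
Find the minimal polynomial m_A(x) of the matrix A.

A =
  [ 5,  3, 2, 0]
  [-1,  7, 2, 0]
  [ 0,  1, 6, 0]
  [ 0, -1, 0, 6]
x^3 - 18*x^2 + 108*x - 216

The characteristic polynomial is χ_A(x) = (x - 6)^4, so the eigenvalues are known. The minimal polynomial is
  m_A(x) = Π_λ (x − λ)^{k_λ}
where k_λ is the size of the *largest* Jordan block for λ (equivalently, the smallest k with (A − λI)^k v = 0 for every generalised eigenvector v of λ).

  λ = 6: largest Jordan block has size 3, contributing (x − 6)^3

So m_A(x) = (x - 6)^3 = x^3 - 18*x^2 + 108*x - 216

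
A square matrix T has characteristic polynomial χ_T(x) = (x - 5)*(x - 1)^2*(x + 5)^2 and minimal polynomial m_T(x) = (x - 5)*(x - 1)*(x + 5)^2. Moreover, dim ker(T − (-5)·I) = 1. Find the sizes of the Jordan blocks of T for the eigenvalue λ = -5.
Block sizes for λ = -5: [2]

Step 1 — from the characteristic polynomial, algebraic multiplicity of λ = -5 is 2. From dim ker(T − (-5)·I) = 1, there are exactly 1 Jordan blocks for λ = -5.
Step 2 — from the minimal polynomial, the factor (x + 5)^2 tells us the largest block for λ = -5 has size 2.
Step 3 — with total size 2, 1 blocks, and largest block 2, the block sizes (in nonincreasing order) are [2].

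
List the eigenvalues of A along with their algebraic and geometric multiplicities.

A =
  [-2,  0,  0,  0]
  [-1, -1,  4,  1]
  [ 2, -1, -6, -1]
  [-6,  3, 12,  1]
λ = -2: alg = 4, geom = 2

Step 1 — factor the characteristic polynomial to read off the algebraic multiplicities:
  χ_A(x) = (x + 2)^4

Step 2 — compute geometric multiplicities via the rank-nullity identity g(λ) = n − rank(A − λI):
  rank(A − (-2)·I) = 2, so dim ker(A − (-2)·I) = n − 2 = 2

Summary:
  λ = -2: algebraic multiplicity = 4, geometric multiplicity = 2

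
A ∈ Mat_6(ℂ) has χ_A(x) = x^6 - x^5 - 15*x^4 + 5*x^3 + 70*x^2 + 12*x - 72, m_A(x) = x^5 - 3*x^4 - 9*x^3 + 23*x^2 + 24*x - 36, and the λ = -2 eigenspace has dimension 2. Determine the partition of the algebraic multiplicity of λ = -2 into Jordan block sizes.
Block sizes for λ = -2: [2, 1]

Step 1 — from the characteristic polynomial, algebraic multiplicity of λ = -2 is 3. From dim ker(A − (-2)·I) = 2, there are exactly 2 Jordan blocks for λ = -2.
Step 2 — from the minimal polynomial, the factor (x + 2)^2 tells us the largest block for λ = -2 has size 2.
Step 3 — with total size 3, 2 blocks, and largest block 2, the block sizes (in nonincreasing order) are [2, 1].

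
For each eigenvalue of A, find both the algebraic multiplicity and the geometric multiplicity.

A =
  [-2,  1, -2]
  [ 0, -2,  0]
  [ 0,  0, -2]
λ = -2: alg = 3, geom = 2

Step 1 — factor the characteristic polynomial to read off the algebraic multiplicities:
  χ_A(x) = (x + 2)^3

Step 2 — compute geometric multiplicities via the rank-nullity identity g(λ) = n − rank(A − λI):
  rank(A − (-2)·I) = 1, so dim ker(A − (-2)·I) = n − 1 = 2

Summary:
  λ = -2: algebraic multiplicity = 3, geometric multiplicity = 2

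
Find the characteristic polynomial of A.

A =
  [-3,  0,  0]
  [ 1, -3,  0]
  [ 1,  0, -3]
x^3 + 9*x^2 + 27*x + 27

Expanding det(x·I − A) (e.g. by cofactor expansion or by noting that A is similar to its Jordan form J, which has the same characteristic polynomial as A) gives
  χ_A(x) = x^3 + 9*x^2 + 27*x + 27
which factors as (x + 3)^3. The eigenvalues (with algebraic multiplicities) are λ = -3 with multiplicity 3.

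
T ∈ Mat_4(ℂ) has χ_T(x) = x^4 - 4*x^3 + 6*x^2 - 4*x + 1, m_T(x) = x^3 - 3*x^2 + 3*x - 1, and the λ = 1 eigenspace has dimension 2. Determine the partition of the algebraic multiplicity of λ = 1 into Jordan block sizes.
Block sizes for λ = 1: [3, 1]

Step 1 — from the characteristic polynomial, algebraic multiplicity of λ = 1 is 4. From dim ker(T − (1)·I) = 2, there are exactly 2 Jordan blocks for λ = 1.
Step 2 — from the minimal polynomial, the factor (x − 1)^3 tells us the largest block for λ = 1 has size 3.
Step 3 — with total size 4, 2 blocks, and largest block 3, the block sizes (in nonincreasing order) are [3, 1].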